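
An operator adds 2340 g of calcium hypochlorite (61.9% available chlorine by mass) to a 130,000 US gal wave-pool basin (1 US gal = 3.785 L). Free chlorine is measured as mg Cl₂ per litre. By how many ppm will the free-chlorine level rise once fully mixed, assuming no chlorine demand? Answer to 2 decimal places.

2.94 ppm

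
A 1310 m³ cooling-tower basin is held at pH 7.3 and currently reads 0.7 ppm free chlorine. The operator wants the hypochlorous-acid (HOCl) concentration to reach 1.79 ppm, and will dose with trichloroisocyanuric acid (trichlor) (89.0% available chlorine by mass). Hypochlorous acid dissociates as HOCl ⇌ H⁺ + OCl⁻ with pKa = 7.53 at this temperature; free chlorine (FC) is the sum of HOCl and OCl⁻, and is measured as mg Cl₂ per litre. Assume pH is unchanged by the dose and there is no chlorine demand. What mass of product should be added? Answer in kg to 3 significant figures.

3.16 kg

Volume: 1310 m³ = 1,310,000 L.
[OCl⁻]/[HOCl] = 10^(pH − pKa) = 10^(7.3 − 7.53) = 0.5888; fraction as HOCl = 1/(1 + 0.5888) = 0.6294.
Free chlorine required for 1.79 ppm HOCl: 1.79 / 0.6294 = 2.844 ppm.
FC to add: 2.844 − 0.7 = 2.144 mg/L as Cl₂.
Cl₂ equivalent: 2.144 mg/L × 1,310,000 L = 2809 g.
Product at 89.0% available Cl: 2809 / 0.89 = 3156 g.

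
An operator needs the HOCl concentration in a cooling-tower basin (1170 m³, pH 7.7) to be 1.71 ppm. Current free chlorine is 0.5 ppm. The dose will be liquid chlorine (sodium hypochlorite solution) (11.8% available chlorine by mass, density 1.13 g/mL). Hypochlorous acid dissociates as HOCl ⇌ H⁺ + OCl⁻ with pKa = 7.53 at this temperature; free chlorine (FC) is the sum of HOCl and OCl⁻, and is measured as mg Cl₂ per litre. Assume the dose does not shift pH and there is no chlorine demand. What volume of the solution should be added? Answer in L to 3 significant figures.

32.8 L

Volume: 1170 m³ = 1,170,000 L.
[OCl⁻]/[HOCl] = 10^(pH − pKa) = 10^(7.7 − 7.53) = 1.479; fraction as HOCl = 1/(1 + 1.479) = 0.4034.
Free chlorine required for 1.71 ppm HOCl: 1.71 / 0.4034 = 4.239 ppm.
FC to add: 4.239 − 0.5 = 3.739 mg/L as Cl₂.
Cl₂ equivalent: 3.739 mg/L × 1,170,000 L = 4375 g.
Product at 11.8% available Cl: 4375 / 0.118 = 37,080 g.
Volume: 37,080 g ÷ 1.13 g/mL = 32,810 mL.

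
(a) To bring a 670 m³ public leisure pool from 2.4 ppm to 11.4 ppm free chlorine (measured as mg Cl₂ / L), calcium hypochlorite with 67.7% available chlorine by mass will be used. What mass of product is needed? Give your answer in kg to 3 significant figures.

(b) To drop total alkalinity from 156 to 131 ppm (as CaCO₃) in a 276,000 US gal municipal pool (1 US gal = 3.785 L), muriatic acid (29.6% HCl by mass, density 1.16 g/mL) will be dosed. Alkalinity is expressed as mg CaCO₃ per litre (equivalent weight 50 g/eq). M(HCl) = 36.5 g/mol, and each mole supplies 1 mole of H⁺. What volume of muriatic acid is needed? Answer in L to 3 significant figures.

(a) Volume: 670 m³ = 670,000 L.
(a) Chlorine deficit: 11.4 − 2.4 = 9 ppm = 9 mg/L as Cl₂.
(a) Cl₂ equivalent needed: 9 mg/L × 670,000 L = 6,030,000 mg = 6030 g.
(a) Product at 67.7% available chlorine: 6030 / 0.677 = 8907 g.

(b) Volume: 276,000 US gal × 3.785 L/gal = 1,044,660 L.
(b) Alkalinity to neutralize: (156 − 131) = 25 mg/L as CaCO₃ × 1,044,660 L = 26,120 g as CaCO₃.
(b) Equivalents of H⁺ required: 26,120 ÷ 50 g/eq = 522.3 eq = 522.3 mol HCl.
(b) Mass of HCl: 522.3 × 36.5 = 19,070 g.
(b) Mass of 29.6% solution: 19,070 / 0.296 = 64,410 g.
(b) Volume: 64,410 g ÷ 1.16 g/mL = 55,520 mL.

(a) 8.91 kg; (b) 55.5 L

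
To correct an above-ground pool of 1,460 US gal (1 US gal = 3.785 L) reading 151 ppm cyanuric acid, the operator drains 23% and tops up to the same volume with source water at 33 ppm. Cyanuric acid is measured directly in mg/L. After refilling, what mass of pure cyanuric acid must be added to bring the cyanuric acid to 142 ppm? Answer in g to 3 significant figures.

100 g

Volume: 1,460 US gal × 3.785 L/gal = 5,526 L.
After draining 23% and refilling: 151 × 0.77 + 33 × 0.23 = 123.86 ppm.
Deficit to target: 142 − 123.86 = 18.14 mg/L.
Mass: 18.14 mg/L × 5,526 L = 100.2 g cyanuric acid.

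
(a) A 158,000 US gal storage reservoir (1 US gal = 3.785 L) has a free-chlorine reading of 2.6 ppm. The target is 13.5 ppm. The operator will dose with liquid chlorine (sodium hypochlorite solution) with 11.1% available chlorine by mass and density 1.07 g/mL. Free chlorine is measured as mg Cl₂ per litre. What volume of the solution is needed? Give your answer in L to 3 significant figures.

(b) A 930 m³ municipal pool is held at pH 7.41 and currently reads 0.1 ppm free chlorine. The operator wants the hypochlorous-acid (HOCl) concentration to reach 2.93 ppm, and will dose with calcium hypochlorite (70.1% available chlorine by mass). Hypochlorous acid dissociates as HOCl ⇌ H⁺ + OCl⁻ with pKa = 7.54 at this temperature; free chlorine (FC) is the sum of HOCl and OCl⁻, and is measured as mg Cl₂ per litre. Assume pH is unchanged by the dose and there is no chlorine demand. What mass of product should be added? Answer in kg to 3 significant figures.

(a) 54.9 L; (b) 6.64 kg

(a) Volume: 158,000 US gal × 3.785 L/gal = 598,030 L.
(a) Chlorine deficit: 13.5 − 2.6 = 10.9 ppm = 10.9 mg/L as Cl₂.
(a) Cl₂ equivalent needed: 10.9 mg/L × 598,030 L = 6,519,000 mg = 6519 g.
(a) Product at 11.1% available chlorine: 6519 / 0.111 = 58,730 g.
(a) Volume at density 1.07 g/mL: 58,730 g ÷ 1.07 g/mL = 54,880 mL.

(b) Volume: 930 m³ = 930,000 L.
(b) [OCl⁻]/[HOCl] = 10^(pH − pKa) = 10^(7.41 − 7.54) = 0.7413; fraction as HOCl = 1/(1 + 0.7413) = 0.5743.
(b) Free chlorine required for 2.93 ppm HOCl: 2.93 / 0.5743 = 5.102 ppm.
(b) FC to add: 5.102 − 0.1 = 5.002 mg/L as Cl₂.
(b) Cl₂ equivalent: 5.002 mg/L × 930,000 L = 4652 g.
(b) Product at 70.1% available Cl: 4652 / 0.701 = 6636 g.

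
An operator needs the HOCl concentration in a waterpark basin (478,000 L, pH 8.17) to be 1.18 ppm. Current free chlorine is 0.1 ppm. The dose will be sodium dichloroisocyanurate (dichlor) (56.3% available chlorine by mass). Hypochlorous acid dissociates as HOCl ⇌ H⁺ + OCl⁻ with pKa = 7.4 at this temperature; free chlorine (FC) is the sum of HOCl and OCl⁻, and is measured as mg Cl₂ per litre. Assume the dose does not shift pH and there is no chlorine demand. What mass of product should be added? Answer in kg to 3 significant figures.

6.82 kg

[OCl⁻]/[HOCl] = 10^(pH − pKa) = 10^(8.17 − 7.4) = 5.888; fraction as HOCl = 1/(1 + 5.888) = 0.1452.
Free chlorine required for 1.18 ppm HOCl: 1.18 / 0.1452 = 8.128 ppm.
FC to add: 8.128 − 0.1 = 8.028 mg/L as Cl₂.
Cl₂ equivalent: 8.028 mg/L × 478,000 L = 3838 g.
Product at 56.3% available Cl: 3838 / 0.563 = 6816 g.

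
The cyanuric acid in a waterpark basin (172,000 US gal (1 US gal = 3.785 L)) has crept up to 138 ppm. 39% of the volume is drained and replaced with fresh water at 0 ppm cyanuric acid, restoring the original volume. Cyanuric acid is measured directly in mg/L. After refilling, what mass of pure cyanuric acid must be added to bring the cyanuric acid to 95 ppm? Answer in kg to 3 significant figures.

7.04 kg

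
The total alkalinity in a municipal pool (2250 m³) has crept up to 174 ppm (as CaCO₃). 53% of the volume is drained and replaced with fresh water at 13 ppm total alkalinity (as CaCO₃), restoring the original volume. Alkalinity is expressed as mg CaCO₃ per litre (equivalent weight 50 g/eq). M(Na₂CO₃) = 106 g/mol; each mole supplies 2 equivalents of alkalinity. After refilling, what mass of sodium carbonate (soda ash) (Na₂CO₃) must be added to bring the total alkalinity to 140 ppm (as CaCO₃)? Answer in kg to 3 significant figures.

122 kg

Volume: 2250 m³ = 2,250,000 L.
After draining 53% and refilling: 174 × 0.47 + 13 × 0.53 = 88.67 ppm.
Deficit to target: 140 − 88.67 = 51.33 mg/L.
As CaCO₃: 51.33 mg/L × 2,250,000 L = 115,500 g; ÷ 50 g/eq ÷ 2 = 1155 mol Na₂CO₃.
Mass: 1155 × 106 = 122,400 g.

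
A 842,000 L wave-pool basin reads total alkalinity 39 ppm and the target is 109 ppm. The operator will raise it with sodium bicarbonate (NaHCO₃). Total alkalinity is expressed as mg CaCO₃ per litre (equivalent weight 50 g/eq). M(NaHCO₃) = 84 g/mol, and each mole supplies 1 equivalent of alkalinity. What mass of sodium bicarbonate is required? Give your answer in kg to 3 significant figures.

Alkalinity to add: (109 − 39) = 70 mg/L as CaCO₃ × 842,000 L = 58,940 g as CaCO₃.
Equivalents: 58,940 g ÷ 50 g/eq = 1179 eq.
NaHCO₃ supplies 1 eq per mole → 1179 mol.
Mass: 1179 mol × 84 g/mol = 99,020 g.

99.0 kg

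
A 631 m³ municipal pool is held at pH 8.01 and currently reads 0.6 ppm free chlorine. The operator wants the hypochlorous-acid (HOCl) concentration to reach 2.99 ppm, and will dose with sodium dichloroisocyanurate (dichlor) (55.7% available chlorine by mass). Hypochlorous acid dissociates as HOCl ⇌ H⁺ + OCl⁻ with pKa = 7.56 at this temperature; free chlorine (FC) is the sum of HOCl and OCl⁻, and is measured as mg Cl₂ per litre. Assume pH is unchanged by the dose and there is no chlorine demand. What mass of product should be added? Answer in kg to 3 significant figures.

12.3 kg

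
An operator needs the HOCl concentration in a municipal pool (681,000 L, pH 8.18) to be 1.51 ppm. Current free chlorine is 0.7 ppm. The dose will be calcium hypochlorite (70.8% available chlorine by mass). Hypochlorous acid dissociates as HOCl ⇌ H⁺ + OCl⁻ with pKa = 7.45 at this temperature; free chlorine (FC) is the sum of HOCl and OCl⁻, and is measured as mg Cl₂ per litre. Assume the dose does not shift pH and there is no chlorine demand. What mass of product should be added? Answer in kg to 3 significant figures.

8.58 kg

[OCl⁻]/[HOCl] = 10^(pH − pKa) = 10^(8.18 − 7.45) = 5.37; fraction as HOCl = 1/(1 + 5.37) = 0.157.
Free chlorine required for 1.51 ppm HOCl: 1.51 / 0.157 = 9.619 ppm.
FC to add: 9.619 − 0.7 = 8.919 mg/L as Cl₂.
Cl₂ equivalent: 8.919 mg/L × 681,000 L = 6074 g.
Product at 70.8% available Cl: 6074 / 0.708 = 8579 g.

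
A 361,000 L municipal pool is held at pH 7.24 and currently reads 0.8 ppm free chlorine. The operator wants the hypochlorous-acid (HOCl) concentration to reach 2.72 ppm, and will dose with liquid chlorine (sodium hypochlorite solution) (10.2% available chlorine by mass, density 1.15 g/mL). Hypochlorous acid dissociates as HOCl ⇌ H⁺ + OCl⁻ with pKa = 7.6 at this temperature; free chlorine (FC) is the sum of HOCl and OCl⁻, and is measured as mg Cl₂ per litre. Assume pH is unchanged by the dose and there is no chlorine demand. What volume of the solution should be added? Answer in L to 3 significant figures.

[OCl⁻]/[HOCl] = 10^(pH − pKa) = 10^(7.24 − 7.6) = 0.4365; fraction as HOCl = 1/(1 + 0.4365) = 0.6961.
Free chlorine required for 2.72 ppm HOCl: 2.72 / 0.6961 = 3.907 ppm.
FC to add: 3.907 − 0.8 = 3.107 mg/L as Cl₂.
Cl₂ equivalent: 3.107 mg/L × 361,000 L = 1122 g.
Product at 10.2% available Cl: 1122 / 0.102 = 11,000 g.
Volume: 11,000 g ÷ 1.15 g/mL = 9563 mL.

9.56 L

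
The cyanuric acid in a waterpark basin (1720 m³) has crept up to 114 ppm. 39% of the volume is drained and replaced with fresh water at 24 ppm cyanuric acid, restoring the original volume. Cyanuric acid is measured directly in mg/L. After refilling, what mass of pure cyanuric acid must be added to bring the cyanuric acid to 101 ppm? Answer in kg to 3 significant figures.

38.0 kg

Volume: 1720 m³ = 1,720,000 L.
After draining 39% and refilling: 114 × 0.61 + 24 × 0.39 = 78.9 ppm.
Deficit to target: 101 − 78.9 = 22.1 mg/L.
Mass: 22.1 mg/L × 1,720,000 L = 38,010 g cyanuric acid.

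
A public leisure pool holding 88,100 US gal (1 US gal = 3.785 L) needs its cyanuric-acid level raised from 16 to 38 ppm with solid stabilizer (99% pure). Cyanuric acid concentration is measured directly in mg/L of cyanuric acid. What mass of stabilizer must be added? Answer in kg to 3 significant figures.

7.41 kg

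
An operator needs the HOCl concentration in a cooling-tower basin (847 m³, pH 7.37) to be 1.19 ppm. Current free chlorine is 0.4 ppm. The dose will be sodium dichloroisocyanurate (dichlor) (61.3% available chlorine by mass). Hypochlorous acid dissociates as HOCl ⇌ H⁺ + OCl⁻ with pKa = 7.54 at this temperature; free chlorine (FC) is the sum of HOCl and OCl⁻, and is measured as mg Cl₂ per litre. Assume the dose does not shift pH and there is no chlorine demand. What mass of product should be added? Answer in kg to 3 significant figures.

2.20 kg

Volume: 847 m³ = 847,000 L.
[OCl⁻]/[HOCl] = 10^(pH − pKa) = 10^(7.37 − 7.54) = 0.6761; fraction as HOCl = 1/(1 + 0.6761) = 0.5966.
Free chlorine required for 1.19 ppm HOCl: 1.19 / 0.5966 = 1.995 ppm.
FC to add: 1.995 − 0.4 = 1.595 mg/L as Cl₂.
Cl₂ equivalent: 1.595 mg/L × 847,000 L = 1351 g.
Product at 61.3% available Cl: 1351 / 0.613 = 2203 g.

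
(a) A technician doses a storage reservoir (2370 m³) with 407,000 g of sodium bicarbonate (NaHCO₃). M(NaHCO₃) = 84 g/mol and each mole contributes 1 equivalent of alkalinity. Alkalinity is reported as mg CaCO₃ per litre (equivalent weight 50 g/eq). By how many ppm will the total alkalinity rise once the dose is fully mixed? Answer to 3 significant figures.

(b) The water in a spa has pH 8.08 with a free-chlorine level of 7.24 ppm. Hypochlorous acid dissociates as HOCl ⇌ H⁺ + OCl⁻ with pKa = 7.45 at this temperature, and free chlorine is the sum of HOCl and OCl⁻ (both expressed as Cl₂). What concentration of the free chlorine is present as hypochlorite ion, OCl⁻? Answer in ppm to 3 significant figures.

(a) Volume: 2370 m³ = 2,370,000 L.
(a) Moles of NaHCO₃: 407,000 g ÷ 84 g/mol = 4845 mol → 4845 eq of alkalinity.
(a) As CaCO₃: 4845 eq × 50 g/eq = 242,300 g.
(a) Rise: 242,300 g / 2,370,000 L × 1000 = 102.2 mg/L.

(b) [OCl⁻]/[HOCl] = 10^(pH − pKa) = 10^(8.08 − 7.45) = 10^0.63 = 4.266.
(b) Fraction as HOCl = 1 / (1 + 4.266) = 0.1899.
(b) OCl⁻ = (1 − 0.1899) × 7.24 ppm = 5.865 ppm.

(a) 102 ppm; (b) 5.87 ppm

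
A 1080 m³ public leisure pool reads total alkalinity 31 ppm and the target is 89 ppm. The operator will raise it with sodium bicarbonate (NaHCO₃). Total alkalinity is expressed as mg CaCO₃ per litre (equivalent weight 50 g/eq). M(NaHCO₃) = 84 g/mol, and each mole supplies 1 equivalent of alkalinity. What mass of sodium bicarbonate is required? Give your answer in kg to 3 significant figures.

105 kg

Volume: 1080 m³ = 1,080,000 L.
Alkalinity to add: (89 − 31) = 58 mg/L as CaCO₃ × 1,080,000 L = 62,640 g as CaCO₃.
Equivalents: 62,640 g ÷ 50 g/eq = 1253 eq.
NaHCO₃ supplies 1 eq per mole → 1253 mol.
Mass: 1253 mol × 84 g/mol = 105,200 g.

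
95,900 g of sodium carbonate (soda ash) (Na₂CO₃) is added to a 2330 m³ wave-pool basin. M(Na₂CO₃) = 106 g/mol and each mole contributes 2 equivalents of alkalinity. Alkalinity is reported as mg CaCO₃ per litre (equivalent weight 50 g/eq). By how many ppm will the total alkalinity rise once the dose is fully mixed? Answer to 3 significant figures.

Volume: 2330 m³ = 2,330,000 L.
Moles of Na₂CO₃: 95,900 g ÷ 106 g/mol = 904.7 mol → 1809 eq of alkalinity.
As CaCO₃: 1809 eq × 50 g/eq = 90,470 g.
Rise: 90,470 g / 2,330,000 L × 1000 = 38.83 mg/L.

38.8 ppm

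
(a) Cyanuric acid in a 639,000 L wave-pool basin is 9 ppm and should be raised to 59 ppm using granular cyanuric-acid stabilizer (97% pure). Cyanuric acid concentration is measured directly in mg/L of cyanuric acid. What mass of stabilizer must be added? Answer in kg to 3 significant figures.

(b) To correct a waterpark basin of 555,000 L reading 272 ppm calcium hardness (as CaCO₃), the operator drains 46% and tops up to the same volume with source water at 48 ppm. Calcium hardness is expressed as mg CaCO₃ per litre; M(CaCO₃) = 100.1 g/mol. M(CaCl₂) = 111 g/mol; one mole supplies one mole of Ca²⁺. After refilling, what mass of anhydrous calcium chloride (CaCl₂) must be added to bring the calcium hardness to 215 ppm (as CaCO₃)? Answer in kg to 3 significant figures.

(a) 32.9 kg; (b) 28.3 kg

(a) CYA to add: (59 − 9) = 50 mg/L × 639,000 L = 31,950 g cyanuric acid.
(a) At 97% purity: 31,950 / 0.97 = 32,940 g product.

(b) After draining 46% and refilling: 272 × 0.54 + 48 × 0.46 = 168.96 ppm.
(b) Deficit to target: 215 − 168.96 = 46.04 mg/L.
(b) As CaCO₃: 46.04 mg/L × 555,000 L = 25,550 g; ÷ 100.1 = 255.3 mol Ca²⁺.
(b) Mass: 255.3 × 111 = 28,330 g.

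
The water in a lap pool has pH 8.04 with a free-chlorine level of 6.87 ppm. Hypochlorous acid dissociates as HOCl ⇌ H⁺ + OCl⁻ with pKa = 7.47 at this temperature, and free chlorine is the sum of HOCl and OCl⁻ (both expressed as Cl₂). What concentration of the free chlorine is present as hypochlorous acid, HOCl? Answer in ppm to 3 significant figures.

[OCl⁻]/[HOCl] = 10^(pH − pKa) = 10^(8.04 − 7.47) = 10^0.57 = 3.715.
Fraction as HOCl = 1 / (1 + 3.715) = 0.2121.
HOCl = 0.2121 × 6.87 ppm = 1.457 ppm.

1.46 ppm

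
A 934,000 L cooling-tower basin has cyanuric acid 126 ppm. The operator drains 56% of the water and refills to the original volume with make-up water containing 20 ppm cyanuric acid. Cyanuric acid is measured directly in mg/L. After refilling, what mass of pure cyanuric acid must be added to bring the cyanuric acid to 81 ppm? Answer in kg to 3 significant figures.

After draining 56% and refilling: 126 × 0.44 + 20 × 0.56 = 66.64 ppm.
Deficit to target: 81 − 66.64 = 14.36 mg/L.
Mass: 14.36 mg/L × 934,000 L = 13,410 g cyanuric acid.

13.4 kg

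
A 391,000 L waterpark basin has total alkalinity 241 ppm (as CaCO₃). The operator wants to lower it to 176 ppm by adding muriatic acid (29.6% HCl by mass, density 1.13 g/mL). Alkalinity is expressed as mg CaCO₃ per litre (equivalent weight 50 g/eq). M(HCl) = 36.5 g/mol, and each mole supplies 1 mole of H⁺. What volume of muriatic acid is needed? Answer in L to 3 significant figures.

55.5 L

Alkalinity to neutralize: (241 − 176) = 65 mg/L as CaCO₃ × 391,000 L = 25,420 g as CaCO₃.
Equivalents of H⁺ required: 25,420 ÷ 50 g/eq = 508.3 eq = 508.3 mol HCl.
Mass of HCl: 508.3 × 36.5 = 18,550 g.
Mass of 29.6% solution: 18,550 / 0.296 = 62,680 g.
Volume: 62,680 g ÷ 1.13 g/mL = 55,470 mL.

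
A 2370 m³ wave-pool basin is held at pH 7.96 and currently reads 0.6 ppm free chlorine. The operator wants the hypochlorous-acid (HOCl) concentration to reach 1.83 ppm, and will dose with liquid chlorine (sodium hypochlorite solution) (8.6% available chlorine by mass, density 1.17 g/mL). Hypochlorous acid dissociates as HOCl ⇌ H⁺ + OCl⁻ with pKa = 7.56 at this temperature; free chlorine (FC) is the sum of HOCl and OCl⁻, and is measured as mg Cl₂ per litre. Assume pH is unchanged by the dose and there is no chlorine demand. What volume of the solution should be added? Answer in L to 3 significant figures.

Volume: 2370 m³ = 2,370,000 L.
[OCl⁻]/[HOCl] = 10^(pH − pKa) = 10^(7.96 − 7.56) = 2.512; fraction as HOCl = 1/(1 + 2.512) = 0.2847.
Free chlorine required for 1.83 ppm HOCl: 1.83 / 0.2847 = 6.427 ppm.
FC to add: 6.427 − 0.6 = 5.827 mg/L as Cl₂.
Cl₂ equivalent: 5.827 mg/L × 2,370,000 L = 13,810 g.
Product at 8.6% available Cl: 13,810 / 0.086 = 160,600 g.
Volume: 160,600 g ÷ 1.17 g/mL = 137,200 mL.

137 L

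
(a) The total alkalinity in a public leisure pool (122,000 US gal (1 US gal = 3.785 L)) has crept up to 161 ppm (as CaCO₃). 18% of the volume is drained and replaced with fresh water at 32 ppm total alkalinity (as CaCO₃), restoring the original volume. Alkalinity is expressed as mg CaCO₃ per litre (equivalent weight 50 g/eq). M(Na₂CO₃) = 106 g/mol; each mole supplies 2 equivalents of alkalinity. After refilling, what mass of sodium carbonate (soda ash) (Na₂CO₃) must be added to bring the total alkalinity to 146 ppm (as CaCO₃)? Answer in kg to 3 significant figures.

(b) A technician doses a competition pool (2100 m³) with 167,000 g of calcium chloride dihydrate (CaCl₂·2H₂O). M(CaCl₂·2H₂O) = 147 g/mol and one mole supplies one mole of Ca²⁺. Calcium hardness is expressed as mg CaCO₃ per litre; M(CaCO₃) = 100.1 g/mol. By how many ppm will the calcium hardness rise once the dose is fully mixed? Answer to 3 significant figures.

(a) Volume: 122,000 US gal × 3.785 L/gal = 461,770 L.
(a) After draining 18% and refilling: 161 × 0.82 + 32 × 0.18 = 137.78 ppm.
(a) Deficit to target: 146 − 137.78 = 8.22 mg/L.
(a) As CaCO₃: 8.22 mg/L × 461,770 L = 3796 g; ÷ 50 g/eq ÷ 2 = 37.96 mol Na₂CO₃.
(a) Mass: 37.96 × 106 = 4023 g.

(b) Volume: 2100 m³ = 2,100,000 L.
(b) Moles of Ca²⁺: 167,000 g ÷ 147 g/mol = 1136 mol.
(b) As CaCO₃: 1136 mol × 100.1 g/mol = 113,700 g.
(b) Rise: 113,700 g / 2,100,000 L × 1000 = 54.15 mg/L.

(a) 4.02 kg; (b) 54.2 ppm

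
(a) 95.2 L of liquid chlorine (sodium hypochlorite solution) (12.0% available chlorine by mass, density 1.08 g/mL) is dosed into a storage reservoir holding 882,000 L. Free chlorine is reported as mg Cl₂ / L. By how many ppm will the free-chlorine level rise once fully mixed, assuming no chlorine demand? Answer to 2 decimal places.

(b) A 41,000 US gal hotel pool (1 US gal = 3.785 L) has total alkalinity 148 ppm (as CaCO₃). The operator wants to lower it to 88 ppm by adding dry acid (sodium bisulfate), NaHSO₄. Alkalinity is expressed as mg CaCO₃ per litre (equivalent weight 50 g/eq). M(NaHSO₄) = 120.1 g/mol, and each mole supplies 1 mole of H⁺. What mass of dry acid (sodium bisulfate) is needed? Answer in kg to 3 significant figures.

(a) Mass of solution: 95.2 L × 1000 mL/L × 1.08 g/mL = 102,800 g.
(a) Available chlorine delivered: 102,800 g × 0.12 = 12,340 g as Cl₂.
(a) Concentration rise: 12,340 g / 882,000 L = 13.99 mg/L = 13.99 ppm.

(b) Volume: 41,000 US gal × 3.785 L/gal = 155,185 L.
(b) Alkalinity to neutralize: (148 − 88) = 60 mg/L as CaCO₃ × 155,185 L = 9311 g as CaCO₃.
(b) Equivalents of H⁺ required: 9311 ÷ 50 g/eq = 186.2 eq = 186.2 mol NaHSO₄.
(b) Mass of NaHSO₄: 186.2 × 120.1 = 22,370 g.

(a) 13.99 ppm; (b) 22.4 kg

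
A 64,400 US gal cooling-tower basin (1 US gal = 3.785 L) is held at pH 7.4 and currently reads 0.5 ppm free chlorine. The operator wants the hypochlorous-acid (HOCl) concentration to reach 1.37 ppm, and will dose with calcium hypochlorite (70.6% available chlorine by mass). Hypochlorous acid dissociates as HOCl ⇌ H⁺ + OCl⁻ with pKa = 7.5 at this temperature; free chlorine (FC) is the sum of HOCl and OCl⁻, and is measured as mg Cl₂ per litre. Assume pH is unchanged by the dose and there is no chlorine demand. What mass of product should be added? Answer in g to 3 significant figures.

Volume: 64,400 US gal × 3.785 L/gal = 243,754 L.
[OCl⁻]/[HOCl] = 10^(pH − pKa) = 10^(7.4 − 7.5) = 0.7943; fraction as HOCl = 1/(1 + 0.7943) = 0.5573.
Free chlorine required for 1.37 ppm HOCl: 1.37 / 0.5573 = 2.458 ppm.
FC to add: 2.458 − 0.5 = 1.958 mg/L as Cl₂.
Cl₂ equivalent: 1.958 mg/L × 243,754 L = 477.3 g.
Product at 70.6% available Cl: 477.3 / 0.706 = 676.1 g.

676 g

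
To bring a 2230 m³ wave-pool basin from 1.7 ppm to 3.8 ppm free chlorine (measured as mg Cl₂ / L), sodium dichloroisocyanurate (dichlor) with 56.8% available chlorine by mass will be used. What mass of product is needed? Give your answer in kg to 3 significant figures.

Volume: 2230 m³ = 2,230,000 L.
Chlorine deficit: 3.8 − 1.7 = 2.1 ppm = 2.1 mg/L as Cl₂.
Cl₂ equivalent needed: 2.1 mg/L × 2,230,000 L = 4,683,000 mg = 4683 g.
Product at 56.8% available chlorine: 4683 / 0.568 = 8245 g.

8.24 kg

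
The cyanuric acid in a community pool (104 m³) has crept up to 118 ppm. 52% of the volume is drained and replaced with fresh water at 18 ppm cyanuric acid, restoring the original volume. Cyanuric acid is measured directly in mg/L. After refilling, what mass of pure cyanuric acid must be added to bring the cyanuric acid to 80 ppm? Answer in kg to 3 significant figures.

1.46 kg

Volume: 104 m³ = 104,000 L.
After draining 52% and refilling: 118 × 0.48 + 18 × 0.52 = 66 ppm.
Deficit to target: 80 − 66 = 14 mg/L.
Mass: 14 mg/L × 104,000 L = 1456 g cyanuric acid.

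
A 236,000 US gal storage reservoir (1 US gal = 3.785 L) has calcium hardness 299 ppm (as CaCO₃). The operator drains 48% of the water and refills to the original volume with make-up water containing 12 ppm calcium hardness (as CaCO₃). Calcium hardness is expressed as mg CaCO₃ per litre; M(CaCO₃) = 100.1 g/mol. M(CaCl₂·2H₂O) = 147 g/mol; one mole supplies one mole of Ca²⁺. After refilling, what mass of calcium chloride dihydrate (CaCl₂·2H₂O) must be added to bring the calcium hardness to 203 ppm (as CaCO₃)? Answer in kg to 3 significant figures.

Volume: 236,000 US gal × 3.785 L/gal = 893,260 L.
After draining 48% and refilling: 299 × 0.52 + 12 × 0.48 = 161.24 ppm.
Deficit to target: 203 − 161.24 = 41.76 mg/L.
As CaCO₃: 41.76 mg/L × 893,260 L = 37,300 g; ÷ 100.1 = 372.7 mol Ca²⁺.
Mass: 372.7 × 147 = 54,780 g.

54.8 kg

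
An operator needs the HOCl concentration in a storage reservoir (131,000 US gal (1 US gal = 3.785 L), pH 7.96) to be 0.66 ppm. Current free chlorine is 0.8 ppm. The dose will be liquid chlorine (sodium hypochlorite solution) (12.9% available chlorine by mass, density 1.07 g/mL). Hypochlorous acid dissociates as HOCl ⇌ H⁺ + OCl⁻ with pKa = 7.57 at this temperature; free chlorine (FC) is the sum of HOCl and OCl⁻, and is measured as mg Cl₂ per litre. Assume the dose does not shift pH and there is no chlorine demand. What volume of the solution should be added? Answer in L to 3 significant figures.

5.32 L

Volume: 131,000 US gal × 3.785 L/gal = 495,835 L.
[OCl⁻]/[HOCl] = 10^(pH − pKa) = 10^(7.96 − 7.57) = 2.455; fraction as HOCl = 1/(1 + 2.455) = 0.2895.
Free chlorine required for 0.66 ppm HOCl: 0.66 / 0.2895 = 2.28 ppm.
FC to add: 2.28 − 0.8 = 1.48 mg/L as Cl₂.
Cl₂ equivalent: 1.48 mg/L × 495,835 L = 733.9 g.
Product at 12.9% available Cl: 733.9 / 0.129 = 5689 g.
Volume: 5689 g ÷ 1.07 g/mL = 5317 mL.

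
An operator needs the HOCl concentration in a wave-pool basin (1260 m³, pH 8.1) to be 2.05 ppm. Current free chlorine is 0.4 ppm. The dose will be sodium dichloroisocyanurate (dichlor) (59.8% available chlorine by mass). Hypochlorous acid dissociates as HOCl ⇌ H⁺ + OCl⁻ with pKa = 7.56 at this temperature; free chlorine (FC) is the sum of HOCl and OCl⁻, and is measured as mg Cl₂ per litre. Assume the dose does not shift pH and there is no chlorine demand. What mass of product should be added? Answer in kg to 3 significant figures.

Volume: 1260 m³ = 1,260,000 L.
[OCl⁻]/[HOCl] = 10^(pH − pKa) = 10^(8.1 − 7.56) = 3.467; fraction as HOCl = 1/(1 + 3.467) = 0.2238.
Free chlorine required for 2.05 ppm HOCl: 2.05 / 0.2238 = 9.158 ppm.
FC to add: 9.158 − 0.4 = 8.758 mg/L as Cl₂.
Cl₂ equivalent: 8.758 mg/L × 1,260,000 L = 11,040 g.
Product at 59.8% available Cl: 11,040 / 0.598 = 18,450 g.

18.5 kg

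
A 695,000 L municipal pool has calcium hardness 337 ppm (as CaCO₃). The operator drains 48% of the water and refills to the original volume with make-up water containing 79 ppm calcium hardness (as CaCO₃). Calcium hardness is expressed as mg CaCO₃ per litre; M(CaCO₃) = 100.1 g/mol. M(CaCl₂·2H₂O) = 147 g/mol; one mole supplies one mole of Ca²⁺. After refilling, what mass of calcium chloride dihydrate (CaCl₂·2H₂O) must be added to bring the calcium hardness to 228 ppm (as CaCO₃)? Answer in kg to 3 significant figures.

15.1 kg

After draining 48% and refilling: 337 × 0.52 + 79 × 0.48 = 213.16 ppm.
Deficit to target: 228 − 213.16 = 14.84 mg/L.
As CaCO₃: 14.84 mg/L × 695,000 L = 10,310 g; ÷ 100.1 = 103 mol Ca²⁺.
Mass: 103 × 147 = 15,150 g.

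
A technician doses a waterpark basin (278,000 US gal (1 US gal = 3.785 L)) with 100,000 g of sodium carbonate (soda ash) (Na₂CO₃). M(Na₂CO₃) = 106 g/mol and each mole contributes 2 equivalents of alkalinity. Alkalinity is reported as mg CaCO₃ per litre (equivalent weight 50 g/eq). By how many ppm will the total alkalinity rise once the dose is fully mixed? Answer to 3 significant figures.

89.7 ppm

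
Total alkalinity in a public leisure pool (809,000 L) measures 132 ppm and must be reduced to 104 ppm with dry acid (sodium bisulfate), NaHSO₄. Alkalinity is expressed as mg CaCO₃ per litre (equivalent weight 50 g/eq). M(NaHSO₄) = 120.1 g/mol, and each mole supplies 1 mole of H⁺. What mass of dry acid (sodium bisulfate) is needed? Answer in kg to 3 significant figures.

54.4 kg

Alkalinity to neutralize: (132 − 104) = 28 mg/L as CaCO₃ × 809,000 L = 22,650 g as CaCO₃.
Equivalents of H⁺ required: 22,650 ÷ 50 g/eq = 453 eq = 453 mol NaHSO₄.
Mass of NaHSO₄: 453 × 120.1 = 54,410 g.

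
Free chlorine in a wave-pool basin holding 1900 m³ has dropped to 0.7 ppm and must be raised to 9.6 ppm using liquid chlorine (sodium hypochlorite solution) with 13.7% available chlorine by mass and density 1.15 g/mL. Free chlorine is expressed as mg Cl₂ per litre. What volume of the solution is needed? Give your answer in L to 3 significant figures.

Volume: 1900 m³ = 1,900,000 L.
Chlorine deficit: 9.6 − 0.7 = 8.9 ppm = 8.9 mg/L as Cl₂.
Cl₂ equivalent needed: 8.9 mg/L × 1,900,000 L = 16,910,000 mg = 16,910 g.
Product at 13.7% available chlorine: 16,910 / 0.137 = 123,400 g.
Volume at density 1.15 g/mL: 123,400 g ÷ 1.15 g/mL = 107,300 mL.

107 L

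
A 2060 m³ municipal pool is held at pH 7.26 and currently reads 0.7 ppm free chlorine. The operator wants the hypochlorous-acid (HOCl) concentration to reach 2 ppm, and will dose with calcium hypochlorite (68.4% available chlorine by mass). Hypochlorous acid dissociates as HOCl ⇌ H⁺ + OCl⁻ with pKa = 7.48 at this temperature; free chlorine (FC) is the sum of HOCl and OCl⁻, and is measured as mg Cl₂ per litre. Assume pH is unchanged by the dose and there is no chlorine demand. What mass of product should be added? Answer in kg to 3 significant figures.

7.54 kg

Volume: 2060 m³ = 2,060,000 L.
[OCl⁻]/[HOCl] = 10^(pH − pKa) = 10^(7.26 − 7.48) = 0.6026; fraction as HOCl = 1/(1 + 0.6026) = 0.624.
Free chlorine required for 2 ppm HOCl: 2 / 0.624 = 3.205 ppm.
FC to add: 3.205 − 0.7 = 2.505 mg/L as Cl₂.
Cl₂ equivalent: 2.505 mg/L × 2,060,000 L = 5161 g.
Product at 68.4% available Cl: 5161 / 0.684 = 7545 g.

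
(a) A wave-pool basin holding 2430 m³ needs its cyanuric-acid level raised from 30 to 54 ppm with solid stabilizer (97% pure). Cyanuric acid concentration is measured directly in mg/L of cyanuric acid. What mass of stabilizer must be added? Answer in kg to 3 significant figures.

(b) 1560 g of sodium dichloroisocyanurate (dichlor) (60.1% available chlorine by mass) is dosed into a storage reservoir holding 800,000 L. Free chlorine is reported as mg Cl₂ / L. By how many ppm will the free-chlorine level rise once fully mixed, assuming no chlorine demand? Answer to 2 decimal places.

(a) 60.1 kg; (b) 1.17 ppm

(a) Volume: 2430 m³ = 2,430,000 L.
(a) CYA to add: (54 − 30) = 24 mg/L × 2,430,000 L = 58,320 g cyanuric acid.
(a) At 97% purity: 58,320 / 0.97 = 60,120 g product.

(b) Available chlorine delivered: 1560 g × 0.601 = 937.6 g as Cl₂.
(b) Concentration rise: 937.6 g / 800,000 L = 1.172 mg/L = 1.17 ppm.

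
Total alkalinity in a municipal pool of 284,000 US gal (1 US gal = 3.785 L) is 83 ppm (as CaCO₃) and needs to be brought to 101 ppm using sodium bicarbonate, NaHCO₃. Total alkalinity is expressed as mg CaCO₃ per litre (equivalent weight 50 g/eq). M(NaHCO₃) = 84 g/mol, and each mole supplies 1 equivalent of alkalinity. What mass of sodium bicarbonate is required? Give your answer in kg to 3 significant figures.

Volume: 284,000 US gal × 3.785 L/gal = 1,074,940 L.
Alkalinity to add: (101 − 83) = 18 mg/L as CaCO₃ × 1,074,940 L = 19,350 g as CaCO₃.
Equivalents: 19,350 g ÷ 50 g/eq = 387 eq.
NaHCO₃ supplies 1 eq per mole → 387 mol.
Mass: 387 mol × 84 g/mol = 32,510 g.

32.5 kg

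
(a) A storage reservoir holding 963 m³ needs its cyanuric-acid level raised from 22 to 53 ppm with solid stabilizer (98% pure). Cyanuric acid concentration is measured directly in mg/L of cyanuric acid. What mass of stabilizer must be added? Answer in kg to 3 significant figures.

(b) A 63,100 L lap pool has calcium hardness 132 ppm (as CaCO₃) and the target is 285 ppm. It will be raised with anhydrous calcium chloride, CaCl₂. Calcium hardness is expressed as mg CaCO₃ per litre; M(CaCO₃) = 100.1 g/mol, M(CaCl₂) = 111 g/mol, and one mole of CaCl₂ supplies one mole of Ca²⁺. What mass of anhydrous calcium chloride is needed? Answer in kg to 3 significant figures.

(a) 30.5 kg; (b) 10.7 kg

(a) Volume: 963 m³ = 963,000 L.
(a) CYA to add: (53 − 22) = 31 mg/L × 963,000 L = 29,850 g cyanuric acid.
(a) At 98% purity: 29,850 / 0.98 = 30,460 g product.

(b) Hardness to add: (285 − 132) = 153 mg/L as CaCO₃ × 63,100 L = 9654 g as CaCO₃.
(b) Moles of Ca²⁺ (1 mol Ca²⁺ ≡ 1 mol CaCO₃): 9654 / 100.1 g/mol = 96.45 mol.
(b) Mass of CaCl₂: 96.45 × 111 = 10,710 g.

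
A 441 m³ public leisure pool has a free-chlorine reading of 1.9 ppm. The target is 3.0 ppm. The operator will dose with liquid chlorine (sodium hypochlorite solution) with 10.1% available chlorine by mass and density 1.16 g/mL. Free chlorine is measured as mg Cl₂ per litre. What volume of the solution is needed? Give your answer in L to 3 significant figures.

4.14 L

Volume: 441 m³ = 441,000 L.
Chlorine deficit: 3.0 − 1.9 = 1.1 ppm = 1.1 mg/L as Cl₂.
Cl₂ equivalent needed: 1.1 mg/L × 441,000 L = 485,100 mg = 485.1 g.
Product at 10.1% available chlorine: 485.1 / 0.101 = 4803 g.
Volume at density 1.16 g/mL: 4803 g ÷ 1.16 g/mL = 4140 mL.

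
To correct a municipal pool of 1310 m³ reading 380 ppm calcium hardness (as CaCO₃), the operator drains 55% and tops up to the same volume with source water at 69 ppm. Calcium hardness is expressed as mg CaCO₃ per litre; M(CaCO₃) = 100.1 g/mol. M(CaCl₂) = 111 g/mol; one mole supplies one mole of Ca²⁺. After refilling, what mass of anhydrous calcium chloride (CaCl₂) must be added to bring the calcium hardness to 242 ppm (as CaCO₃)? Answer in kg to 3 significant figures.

48.0 kg

Volume: 1310 m³ = 1,310,000 L.
After draining 55% and refilling: 380 × 0.45 + 69 × 0.55 = 208.95 ppm.
Deficit to target: 242 − 208.95 = 33.05 mg/L.
As CaCO₃: 33.05 mg/L × 1,310,000 L = 43,300 g; ÷ 100.1 = 432.5 mol Ca²⁺.
Mass: 432.5 × 111 = 48,010 g.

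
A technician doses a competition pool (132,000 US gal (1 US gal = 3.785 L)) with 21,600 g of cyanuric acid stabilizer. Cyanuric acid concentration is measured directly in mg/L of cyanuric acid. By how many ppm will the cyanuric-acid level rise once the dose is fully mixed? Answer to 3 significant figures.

Volume: 132,000 US gal × 3.785 L/gal = 499,620 L.
Rise: 21,600 g / 499,620 L × 1000 = 43.23 mg/L.

43.2 ppm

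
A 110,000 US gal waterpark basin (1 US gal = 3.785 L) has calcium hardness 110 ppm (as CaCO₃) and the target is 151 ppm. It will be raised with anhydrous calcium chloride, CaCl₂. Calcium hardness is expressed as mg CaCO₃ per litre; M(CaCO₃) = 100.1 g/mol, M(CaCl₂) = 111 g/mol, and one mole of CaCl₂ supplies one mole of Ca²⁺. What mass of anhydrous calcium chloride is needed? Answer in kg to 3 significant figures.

18.9 kg

Volume: 110,000 US gal × 3.785 L/gal = 416,350 L.
Hardness to add: (151 − 110) = 41 mg/L as CaCO₃ × 416,350 L = 17,070 g as CaCO₃.
Moles of Ca²⁺ (1 mol Ca²⁺ ≡ 1 mol CaCO₃): 17,070 / 100.1 g/mol = 170.5 mol.
Mass of CaCl₂: 170.5 × 111 = 18,930 g.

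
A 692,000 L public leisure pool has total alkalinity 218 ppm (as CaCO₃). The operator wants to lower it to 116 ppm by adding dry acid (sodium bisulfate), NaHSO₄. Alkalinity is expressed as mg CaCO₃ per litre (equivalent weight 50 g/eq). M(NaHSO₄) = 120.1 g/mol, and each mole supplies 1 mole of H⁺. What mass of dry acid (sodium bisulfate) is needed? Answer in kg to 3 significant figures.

Alkalinity to neutralize: (218 − 116) = 102 mg/L as CaCO₃ × 692,000 L = 70,580 g as CaCO₃.
Equivalents of H⁺ required: 70,580 ÷ 50 g/eq = 1412 eq = 1412 mol NaHSO₄.
Mass of NaHSO₄: 1412 × 120.1 = 169,500 g.

170 kg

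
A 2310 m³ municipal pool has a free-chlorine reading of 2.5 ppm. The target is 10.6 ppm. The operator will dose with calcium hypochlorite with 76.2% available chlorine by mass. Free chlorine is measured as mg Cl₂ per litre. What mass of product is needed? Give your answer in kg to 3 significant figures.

Volume: 2310 m³ = 2,310,000 L.
Chlorine deficit: 10.6 − 2.5 = 8.1 ppm = 8.1 mg/L as Cl₂.
Cl₂ equivalent needed: 8.1 mg/L × 2,310,000 L = 18,710,000 mg = 18,710 g.
Product at 76.2% available chlorine: 18,710 / 0.762 = 24,560 g.

24.6 kg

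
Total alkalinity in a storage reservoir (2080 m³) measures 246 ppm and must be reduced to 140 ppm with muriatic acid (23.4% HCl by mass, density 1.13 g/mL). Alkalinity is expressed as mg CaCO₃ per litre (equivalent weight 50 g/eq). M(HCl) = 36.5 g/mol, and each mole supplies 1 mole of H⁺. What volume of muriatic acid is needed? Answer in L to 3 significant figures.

Volume: 2080 m³ = 2,080,000 L.
Alkalinity to neutralize: (246 − 140) = 106 mg/L as CaCO₃ × 2,080,000 L = 220,500 g as CaCO₃.
Equivalents of H⁺ required: 220,500 ÷ 50 g/eq = 4410 eq = 4410 mol HCl.
Mass of HCl: 4410 × 36.5 = 161,000 g.
Mass of 23.4% solution: 161,000 / 0.234 = 687,800 g.
Volume: 687,800 g ÷ 1.13 g/mL = 608,700 mL.

609 L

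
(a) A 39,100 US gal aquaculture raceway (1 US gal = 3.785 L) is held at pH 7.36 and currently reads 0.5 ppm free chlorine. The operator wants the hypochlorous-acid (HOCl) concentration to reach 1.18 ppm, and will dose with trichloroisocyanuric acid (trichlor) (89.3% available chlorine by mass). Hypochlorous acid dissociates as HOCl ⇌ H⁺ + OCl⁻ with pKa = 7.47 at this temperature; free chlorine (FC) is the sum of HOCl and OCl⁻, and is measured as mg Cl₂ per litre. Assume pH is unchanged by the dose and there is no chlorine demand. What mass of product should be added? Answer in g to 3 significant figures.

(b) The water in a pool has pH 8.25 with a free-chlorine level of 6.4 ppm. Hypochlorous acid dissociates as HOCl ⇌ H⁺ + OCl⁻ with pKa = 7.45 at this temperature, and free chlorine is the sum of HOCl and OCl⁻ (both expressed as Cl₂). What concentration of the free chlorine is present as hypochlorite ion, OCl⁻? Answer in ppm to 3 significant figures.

(a) 264 g; (b) 5.52 ppm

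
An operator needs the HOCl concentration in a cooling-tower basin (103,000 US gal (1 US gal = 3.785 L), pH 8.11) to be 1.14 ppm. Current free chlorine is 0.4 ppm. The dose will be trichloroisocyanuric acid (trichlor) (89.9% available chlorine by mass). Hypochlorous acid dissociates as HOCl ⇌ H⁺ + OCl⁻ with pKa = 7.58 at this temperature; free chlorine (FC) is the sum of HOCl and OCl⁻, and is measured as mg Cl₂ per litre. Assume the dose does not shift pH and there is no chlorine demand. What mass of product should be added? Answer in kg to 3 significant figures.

Volume: 103,000 US gal × 3.785 L/gal = 389,855 L.
[OCl⁻]/[HOCl] = 10^(pH − pKa) = 10^(8.11 − 7.58) = 3.388; fraction as HOCl = 1/(1 + 3.388) = 0.2279.
Free chlorine required for 1.14 ppm HOCl: 1.14 / 0.2279 = 5.003 ppm.
FC to add: 5.003 − 0.4 = 4.603 mg/L as Cl₂.
Cl₂ equivalent: 4.603 mg/L × 389,855 L = 1794 g.
Product at 89.9% available Cl: 1794 / 0.899 = 1996 g.

2.00 kg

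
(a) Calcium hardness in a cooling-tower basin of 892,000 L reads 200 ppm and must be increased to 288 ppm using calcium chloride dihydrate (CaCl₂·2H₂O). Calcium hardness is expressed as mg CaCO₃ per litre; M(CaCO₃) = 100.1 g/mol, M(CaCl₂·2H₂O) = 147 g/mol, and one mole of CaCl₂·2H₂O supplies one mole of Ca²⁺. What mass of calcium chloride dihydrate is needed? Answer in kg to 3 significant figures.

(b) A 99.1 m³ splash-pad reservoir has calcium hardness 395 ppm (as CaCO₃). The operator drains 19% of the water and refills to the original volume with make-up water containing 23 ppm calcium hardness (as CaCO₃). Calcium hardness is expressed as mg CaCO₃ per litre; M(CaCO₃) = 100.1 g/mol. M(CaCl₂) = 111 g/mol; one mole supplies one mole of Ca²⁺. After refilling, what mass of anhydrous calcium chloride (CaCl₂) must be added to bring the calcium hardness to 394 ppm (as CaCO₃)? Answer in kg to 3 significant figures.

(a) 115 kg; (b) 7.66 kg

(a) Hardness to add: (288 − 200) = 88 mg/L as CaCO₃ × 892,000 L = 78,500 g as CaCO₃.
(a) Moles of Ca²⁺ (1 mol Ca²⁺ ≡ 1 mol CaCO₃): 78,500 / 100.1 g/mol = 784.2 mol.
(a) Mass of CaCl₂·2H₂O: 784.2 × 147 = 115,300 g.

(b) Volume: 99.1 m³ = 99,100 L.
(b) After draining 19% and refilling: 395 × 0.81 + 23 × 0.19 = 324.32 ppm.
(b) Deficit to target: 394 − 324.32 = 69.68 mg/L.
(b) As CaCO₃: 69.68 mg/L × 99,100 L = 6905 g; ÷ 100.1 = 68.98 mol Ca²⁺.
(b) Mass: 68.98 × 111 = 7657 g.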